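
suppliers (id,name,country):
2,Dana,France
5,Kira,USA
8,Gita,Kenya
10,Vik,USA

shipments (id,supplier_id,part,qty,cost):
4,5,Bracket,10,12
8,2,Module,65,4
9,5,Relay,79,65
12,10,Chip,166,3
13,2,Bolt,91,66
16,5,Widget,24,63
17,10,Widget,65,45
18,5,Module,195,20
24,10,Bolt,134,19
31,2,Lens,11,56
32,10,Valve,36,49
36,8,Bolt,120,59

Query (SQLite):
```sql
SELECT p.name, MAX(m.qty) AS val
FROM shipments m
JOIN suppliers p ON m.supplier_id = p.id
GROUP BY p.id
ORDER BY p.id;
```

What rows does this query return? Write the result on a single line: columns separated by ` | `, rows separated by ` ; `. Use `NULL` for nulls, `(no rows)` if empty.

Dana | 91 ; Kira | 195 ; Gita | 120 ; Vik | 166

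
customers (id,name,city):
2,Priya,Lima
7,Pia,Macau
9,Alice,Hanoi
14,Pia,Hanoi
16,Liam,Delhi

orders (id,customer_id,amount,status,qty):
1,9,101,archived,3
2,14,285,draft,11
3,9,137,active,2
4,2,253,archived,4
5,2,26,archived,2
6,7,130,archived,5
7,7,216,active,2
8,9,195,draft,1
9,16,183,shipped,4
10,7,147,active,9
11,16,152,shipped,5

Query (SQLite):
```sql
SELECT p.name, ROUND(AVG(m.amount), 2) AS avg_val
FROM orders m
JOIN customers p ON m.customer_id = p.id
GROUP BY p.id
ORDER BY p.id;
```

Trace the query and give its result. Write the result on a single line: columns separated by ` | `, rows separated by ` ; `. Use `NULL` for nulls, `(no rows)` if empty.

Priya | 139.5 ; Pia | 164.33 ; Alice | 144.33 ; Pia | 285 ; Liam | 167.5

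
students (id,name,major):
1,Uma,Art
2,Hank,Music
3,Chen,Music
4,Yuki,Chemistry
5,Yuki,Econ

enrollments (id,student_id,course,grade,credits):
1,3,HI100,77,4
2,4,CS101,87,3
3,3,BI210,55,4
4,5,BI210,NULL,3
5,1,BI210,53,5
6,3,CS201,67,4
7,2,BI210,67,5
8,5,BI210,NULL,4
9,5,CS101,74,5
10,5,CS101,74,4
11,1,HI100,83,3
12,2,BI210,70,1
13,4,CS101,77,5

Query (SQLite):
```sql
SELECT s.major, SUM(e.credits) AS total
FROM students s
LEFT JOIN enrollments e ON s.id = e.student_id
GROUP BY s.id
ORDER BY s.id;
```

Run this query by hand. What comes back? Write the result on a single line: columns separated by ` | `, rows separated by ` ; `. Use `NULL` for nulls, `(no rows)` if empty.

LEFT JOIN keeps every students row; unmatched ones get NULL for enrollments columns.
Group by students.id and compute SUM(e.credits). SUM over an all-NULL group is NULL.
  1: ids {5, 11} → SUM(e.credits)=8
  2: ids {7, 12} → SUM(e.credits)=6
  3: ids {1, 3, 6} → SUM(e.credits)=12
  4: ids {2, 13} → SUM(e.credits)=8
  5: ids {4, 8, 9, 10} → SUM(e.credits)=16

Art | 8 ; Music | 6 ; Music | 12 ; Chemistry | 8 ; Econ | 16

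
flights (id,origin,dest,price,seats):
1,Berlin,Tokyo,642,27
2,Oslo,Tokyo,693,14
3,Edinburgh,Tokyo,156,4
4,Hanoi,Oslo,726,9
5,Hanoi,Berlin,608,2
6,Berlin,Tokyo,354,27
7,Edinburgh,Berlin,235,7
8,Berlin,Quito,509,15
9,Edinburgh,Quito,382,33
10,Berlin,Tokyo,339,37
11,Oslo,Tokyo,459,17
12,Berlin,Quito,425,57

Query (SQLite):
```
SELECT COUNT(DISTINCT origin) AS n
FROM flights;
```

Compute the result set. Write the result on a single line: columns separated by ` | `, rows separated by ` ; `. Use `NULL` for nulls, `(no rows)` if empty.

Count distinct non-NULL origin values.

4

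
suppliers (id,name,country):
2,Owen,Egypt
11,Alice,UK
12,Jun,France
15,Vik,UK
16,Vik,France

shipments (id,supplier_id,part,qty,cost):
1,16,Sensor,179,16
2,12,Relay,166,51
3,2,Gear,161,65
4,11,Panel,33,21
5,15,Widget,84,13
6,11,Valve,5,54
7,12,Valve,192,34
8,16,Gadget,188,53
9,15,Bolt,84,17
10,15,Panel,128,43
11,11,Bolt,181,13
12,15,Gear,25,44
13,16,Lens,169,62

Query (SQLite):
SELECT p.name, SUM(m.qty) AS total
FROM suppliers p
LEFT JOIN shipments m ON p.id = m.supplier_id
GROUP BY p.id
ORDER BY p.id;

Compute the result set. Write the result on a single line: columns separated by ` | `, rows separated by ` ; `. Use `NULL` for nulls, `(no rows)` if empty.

Owen | 161 ; Alice | 219 ; Jun | 358 ; Vik | 321 ; Vik | 536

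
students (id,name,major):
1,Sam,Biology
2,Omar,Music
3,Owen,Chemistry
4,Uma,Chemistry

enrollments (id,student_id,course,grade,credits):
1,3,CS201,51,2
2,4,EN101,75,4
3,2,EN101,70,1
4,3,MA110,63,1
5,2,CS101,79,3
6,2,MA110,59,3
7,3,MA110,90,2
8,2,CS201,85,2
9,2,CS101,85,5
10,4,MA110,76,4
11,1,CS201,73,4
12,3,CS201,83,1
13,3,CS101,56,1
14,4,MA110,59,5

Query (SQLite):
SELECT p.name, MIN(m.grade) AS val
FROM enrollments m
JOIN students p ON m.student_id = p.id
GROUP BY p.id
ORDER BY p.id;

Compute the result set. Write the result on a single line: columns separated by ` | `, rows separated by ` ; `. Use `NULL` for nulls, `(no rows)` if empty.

Sam | 73 ; Omar | 59 ; Owen | 51 ; Uma | 59

Join each enrollments row to its students via student_id.
Group joined rows by students.id; compute MIN(m.grade) per group.
  1: ids {11} → MIN(m.grade)=73
  2: ids {3, 5, 6, 8, 9} → MIN(m.grade)=59
  3: ids {1, 4, 7, 12, 13} → MIN(m.grade)=51
  4: ids {2, 10, 14} → MIN(m.grade)=59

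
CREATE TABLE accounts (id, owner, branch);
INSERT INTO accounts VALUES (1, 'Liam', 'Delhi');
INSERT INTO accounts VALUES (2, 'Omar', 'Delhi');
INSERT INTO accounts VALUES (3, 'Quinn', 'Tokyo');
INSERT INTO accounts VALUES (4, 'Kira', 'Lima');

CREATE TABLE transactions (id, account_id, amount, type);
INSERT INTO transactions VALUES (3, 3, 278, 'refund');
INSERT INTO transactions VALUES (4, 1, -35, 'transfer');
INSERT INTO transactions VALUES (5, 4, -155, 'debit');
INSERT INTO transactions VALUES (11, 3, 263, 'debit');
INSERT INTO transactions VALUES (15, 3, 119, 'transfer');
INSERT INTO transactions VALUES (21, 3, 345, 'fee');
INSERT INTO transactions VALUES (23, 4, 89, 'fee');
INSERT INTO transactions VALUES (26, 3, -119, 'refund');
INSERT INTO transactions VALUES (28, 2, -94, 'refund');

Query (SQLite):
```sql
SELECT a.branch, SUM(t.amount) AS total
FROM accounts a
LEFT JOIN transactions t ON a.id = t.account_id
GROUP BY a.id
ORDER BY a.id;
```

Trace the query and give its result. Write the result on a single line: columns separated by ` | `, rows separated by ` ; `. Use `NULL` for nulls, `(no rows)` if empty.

Delhi | -35 ; Delhi | -94 ; Tokyo | 886 ; Lima | -66

LEFT JOIN keeps every accounts row; unmatched ones get NULL for transactions columns.
Group by accounts.id and compute SUM(t.amount). SUM over an all-NULL group is NULL.
  1: ids {4} → SUM(t.amount)=-35
  2: ids {28} → SUM(t.amount)=-94
  3: ids {3, 11, 15, 21, 26} → SUM(t.amount)=886
  4: ids {5, 23} → SUM(t.amount)=-66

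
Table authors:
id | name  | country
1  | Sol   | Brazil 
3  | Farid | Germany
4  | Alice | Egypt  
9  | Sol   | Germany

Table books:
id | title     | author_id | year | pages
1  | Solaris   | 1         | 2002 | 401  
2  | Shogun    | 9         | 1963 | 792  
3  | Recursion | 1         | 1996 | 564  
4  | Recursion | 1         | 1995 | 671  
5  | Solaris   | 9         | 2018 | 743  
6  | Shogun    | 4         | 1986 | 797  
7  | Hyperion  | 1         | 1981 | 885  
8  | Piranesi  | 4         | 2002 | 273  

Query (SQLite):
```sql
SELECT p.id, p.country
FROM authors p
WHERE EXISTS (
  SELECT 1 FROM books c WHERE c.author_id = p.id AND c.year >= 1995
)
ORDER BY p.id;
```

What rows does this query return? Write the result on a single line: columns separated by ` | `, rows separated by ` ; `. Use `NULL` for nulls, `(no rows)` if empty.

1 | Brazil ; 4 | Egypt ; 9 | Germany

For each authors row, check whether any books with matching author_id has year >= 1995.
Keep rows where that is true.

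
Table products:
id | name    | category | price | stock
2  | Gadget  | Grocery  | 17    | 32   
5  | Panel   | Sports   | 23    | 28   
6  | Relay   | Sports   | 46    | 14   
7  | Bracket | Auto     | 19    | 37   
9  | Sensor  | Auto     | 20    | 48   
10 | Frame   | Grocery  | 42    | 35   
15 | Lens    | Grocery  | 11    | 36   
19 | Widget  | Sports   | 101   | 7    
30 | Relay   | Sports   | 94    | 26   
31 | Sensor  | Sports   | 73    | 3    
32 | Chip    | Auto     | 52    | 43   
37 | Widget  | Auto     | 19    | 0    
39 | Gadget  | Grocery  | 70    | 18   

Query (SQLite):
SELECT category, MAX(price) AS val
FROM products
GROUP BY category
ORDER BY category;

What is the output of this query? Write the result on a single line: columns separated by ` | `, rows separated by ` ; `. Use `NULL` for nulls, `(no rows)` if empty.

Partition products by category; compute MAX(price) within each group.
  Auto: ids {7, 9, 32, 37} → MAX(price)=52
  Grocery: ids {2, 10, 15, 39} → MAX(price)=70
  Sports: ids {5, 6, 19, 30, 31} → MAX(price)=101

Auto | 52 ; Grocery | 70 ; Sports | 101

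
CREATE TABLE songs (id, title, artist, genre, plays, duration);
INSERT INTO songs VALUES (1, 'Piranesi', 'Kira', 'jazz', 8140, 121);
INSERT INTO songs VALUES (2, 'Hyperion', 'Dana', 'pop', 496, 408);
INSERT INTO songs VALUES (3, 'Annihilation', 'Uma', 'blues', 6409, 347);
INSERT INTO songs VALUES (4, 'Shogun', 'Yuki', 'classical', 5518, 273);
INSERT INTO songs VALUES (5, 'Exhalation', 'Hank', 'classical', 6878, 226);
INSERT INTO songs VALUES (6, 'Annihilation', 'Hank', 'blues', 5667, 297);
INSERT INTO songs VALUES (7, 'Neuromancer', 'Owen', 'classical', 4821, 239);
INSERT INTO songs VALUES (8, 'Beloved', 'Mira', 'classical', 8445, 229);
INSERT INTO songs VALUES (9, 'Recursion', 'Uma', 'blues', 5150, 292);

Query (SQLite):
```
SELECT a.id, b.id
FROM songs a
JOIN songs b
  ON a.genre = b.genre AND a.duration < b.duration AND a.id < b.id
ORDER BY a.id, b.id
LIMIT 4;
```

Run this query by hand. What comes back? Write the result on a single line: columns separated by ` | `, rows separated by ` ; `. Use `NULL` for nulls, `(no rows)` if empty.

5 | 7 ; 5 | 8

Pairs (a,b) with same genre, a.duration < b.duration, a.id < b.id.
genre groups: blues:{3,6,9} classical:{4,5,7,8} jazz:{1} pop:{2}
Ordered by (a.id, b.id); first 4.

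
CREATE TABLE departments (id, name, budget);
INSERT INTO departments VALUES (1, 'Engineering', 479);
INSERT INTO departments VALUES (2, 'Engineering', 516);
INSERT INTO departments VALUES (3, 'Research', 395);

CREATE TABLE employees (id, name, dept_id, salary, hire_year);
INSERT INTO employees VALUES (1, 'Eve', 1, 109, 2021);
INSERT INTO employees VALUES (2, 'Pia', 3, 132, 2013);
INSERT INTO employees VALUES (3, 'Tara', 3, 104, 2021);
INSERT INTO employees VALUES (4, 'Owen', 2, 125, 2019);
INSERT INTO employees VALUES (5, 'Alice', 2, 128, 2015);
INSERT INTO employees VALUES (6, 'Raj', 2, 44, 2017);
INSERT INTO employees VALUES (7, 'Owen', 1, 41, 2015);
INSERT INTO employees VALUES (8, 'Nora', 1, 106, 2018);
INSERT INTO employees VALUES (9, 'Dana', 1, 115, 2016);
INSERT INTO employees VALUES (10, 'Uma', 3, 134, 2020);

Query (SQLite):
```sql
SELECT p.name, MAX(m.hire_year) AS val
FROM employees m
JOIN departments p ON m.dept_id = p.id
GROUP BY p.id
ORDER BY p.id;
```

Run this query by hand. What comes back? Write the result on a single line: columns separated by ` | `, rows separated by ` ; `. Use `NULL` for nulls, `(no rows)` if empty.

Engineering | 2021 ; Engineering | 2019 ; Research | 2021

Join each employees row to its departments via dept_id.
Group joined rows by departments.id; compute MAX(m.hire_year) per group.
  1: ids {1, 7, 8, 9} → MAX(m.hire_year)=2021
  2: ids {4, 5, 6} → MAX(m.hire_year)=2019
  3: ids {2, 3, 10} → MAX(m.hire_year)=2021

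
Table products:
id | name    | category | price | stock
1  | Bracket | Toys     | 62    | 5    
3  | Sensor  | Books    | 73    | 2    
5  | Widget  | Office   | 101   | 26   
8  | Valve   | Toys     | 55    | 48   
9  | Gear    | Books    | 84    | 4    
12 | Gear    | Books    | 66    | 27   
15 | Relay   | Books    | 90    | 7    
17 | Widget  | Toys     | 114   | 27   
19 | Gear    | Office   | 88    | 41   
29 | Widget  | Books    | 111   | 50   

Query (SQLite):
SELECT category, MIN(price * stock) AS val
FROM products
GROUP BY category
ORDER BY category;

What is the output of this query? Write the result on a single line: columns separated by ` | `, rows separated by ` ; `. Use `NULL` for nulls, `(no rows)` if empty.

Books | 146 ; Office | 2626 ; Toys | 310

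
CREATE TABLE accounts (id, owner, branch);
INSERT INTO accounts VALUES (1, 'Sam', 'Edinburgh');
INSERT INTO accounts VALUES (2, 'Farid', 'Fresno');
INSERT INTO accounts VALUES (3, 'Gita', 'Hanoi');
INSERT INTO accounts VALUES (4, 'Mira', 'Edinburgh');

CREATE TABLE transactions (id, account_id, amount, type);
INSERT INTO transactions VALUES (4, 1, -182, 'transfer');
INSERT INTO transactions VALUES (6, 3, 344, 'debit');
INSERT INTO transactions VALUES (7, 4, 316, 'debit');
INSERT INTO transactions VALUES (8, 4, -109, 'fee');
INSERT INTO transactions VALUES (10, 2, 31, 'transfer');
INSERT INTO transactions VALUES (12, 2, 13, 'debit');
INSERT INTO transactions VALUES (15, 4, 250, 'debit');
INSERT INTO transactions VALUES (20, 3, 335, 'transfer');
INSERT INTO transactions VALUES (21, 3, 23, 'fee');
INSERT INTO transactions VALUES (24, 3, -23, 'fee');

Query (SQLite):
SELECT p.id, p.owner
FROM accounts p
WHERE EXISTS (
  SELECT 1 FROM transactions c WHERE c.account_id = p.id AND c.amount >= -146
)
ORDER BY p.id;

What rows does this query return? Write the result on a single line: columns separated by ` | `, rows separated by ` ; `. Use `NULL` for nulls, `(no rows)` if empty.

For each accounts row, check whether any transactions with matching account_id has amount >= -146.
Keep rows where that is true.

2 | Farid ; 3 | Gita ; 4 | Mira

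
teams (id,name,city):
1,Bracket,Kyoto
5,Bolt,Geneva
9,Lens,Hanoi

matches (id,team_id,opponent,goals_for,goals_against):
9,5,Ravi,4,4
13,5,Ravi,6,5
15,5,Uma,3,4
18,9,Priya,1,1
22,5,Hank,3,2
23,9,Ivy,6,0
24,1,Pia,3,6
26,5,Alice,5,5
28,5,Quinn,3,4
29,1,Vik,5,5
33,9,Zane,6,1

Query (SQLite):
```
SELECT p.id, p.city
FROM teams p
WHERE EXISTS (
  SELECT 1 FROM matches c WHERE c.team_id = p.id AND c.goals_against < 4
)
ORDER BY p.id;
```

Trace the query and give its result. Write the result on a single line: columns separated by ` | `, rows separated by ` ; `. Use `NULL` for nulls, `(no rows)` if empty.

5 | Geneva ; 9 | Hanoi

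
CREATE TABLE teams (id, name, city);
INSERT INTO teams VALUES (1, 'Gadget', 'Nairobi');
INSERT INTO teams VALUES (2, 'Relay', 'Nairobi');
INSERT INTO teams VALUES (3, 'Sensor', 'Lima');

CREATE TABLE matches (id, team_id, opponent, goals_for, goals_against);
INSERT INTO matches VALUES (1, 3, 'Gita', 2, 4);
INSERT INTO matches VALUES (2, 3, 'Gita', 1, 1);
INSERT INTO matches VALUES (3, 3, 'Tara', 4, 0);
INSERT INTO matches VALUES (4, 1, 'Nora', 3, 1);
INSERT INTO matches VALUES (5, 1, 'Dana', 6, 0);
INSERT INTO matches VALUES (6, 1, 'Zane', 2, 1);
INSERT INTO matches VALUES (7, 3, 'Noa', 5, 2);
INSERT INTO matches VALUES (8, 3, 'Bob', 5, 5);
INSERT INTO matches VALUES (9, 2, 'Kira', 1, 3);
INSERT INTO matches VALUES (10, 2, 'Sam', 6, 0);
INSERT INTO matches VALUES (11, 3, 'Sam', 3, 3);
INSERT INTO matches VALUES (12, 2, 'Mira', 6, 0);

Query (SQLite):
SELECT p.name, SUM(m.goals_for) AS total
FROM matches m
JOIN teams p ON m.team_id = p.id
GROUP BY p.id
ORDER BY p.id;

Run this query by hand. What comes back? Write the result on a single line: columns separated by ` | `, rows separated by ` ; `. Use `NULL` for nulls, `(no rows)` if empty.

Gadget | 11 ; Relay | 13 ; Sensor | 20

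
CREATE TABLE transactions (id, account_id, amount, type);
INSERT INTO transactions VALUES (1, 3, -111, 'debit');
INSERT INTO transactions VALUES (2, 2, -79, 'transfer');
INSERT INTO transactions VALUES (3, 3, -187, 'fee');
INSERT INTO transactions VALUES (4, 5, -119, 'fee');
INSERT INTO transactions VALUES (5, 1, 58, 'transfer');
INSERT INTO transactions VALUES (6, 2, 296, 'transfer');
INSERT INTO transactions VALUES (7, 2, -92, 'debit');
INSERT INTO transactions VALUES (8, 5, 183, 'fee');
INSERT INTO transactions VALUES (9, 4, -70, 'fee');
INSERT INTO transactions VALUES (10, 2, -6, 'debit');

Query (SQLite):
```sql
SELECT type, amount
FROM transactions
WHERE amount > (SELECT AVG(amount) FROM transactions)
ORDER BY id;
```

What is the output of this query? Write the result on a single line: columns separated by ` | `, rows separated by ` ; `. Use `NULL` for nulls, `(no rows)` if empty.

transfer | 58 ; transfer | 296 ; fee | 183 ; debit | -6

Scalar subquery: AVG(amount) over all transactions rows = -12.7.
Keep rows where amount > that value.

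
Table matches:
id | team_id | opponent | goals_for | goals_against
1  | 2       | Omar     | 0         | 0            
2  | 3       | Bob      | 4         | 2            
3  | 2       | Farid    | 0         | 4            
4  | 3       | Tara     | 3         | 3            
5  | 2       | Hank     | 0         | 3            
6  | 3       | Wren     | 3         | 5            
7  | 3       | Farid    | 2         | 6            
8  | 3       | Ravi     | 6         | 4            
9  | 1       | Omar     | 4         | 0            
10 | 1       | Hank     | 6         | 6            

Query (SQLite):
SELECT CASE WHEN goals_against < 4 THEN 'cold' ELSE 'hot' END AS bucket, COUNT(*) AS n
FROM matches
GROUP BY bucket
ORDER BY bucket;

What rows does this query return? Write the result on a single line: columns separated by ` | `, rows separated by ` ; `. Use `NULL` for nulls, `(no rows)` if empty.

Bucket rows by goals_against < 4 → 'cold' else 'hot'; count each bucket.

cold | 5 ; hot | 5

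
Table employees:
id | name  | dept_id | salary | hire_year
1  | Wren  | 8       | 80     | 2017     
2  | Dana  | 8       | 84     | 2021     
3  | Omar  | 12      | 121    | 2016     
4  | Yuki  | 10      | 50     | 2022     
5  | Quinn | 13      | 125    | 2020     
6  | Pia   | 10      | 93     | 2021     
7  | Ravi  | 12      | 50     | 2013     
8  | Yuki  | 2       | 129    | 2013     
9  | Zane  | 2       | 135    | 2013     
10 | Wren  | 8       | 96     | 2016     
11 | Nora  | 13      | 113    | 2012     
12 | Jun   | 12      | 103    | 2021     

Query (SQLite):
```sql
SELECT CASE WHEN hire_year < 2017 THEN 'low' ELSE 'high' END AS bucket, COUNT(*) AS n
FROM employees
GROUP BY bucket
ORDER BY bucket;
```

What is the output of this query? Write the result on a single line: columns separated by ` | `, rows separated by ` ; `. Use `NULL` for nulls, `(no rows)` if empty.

Bucket rows by hire_year < 2017 → 'low' else 'high'; count each bucket.

high | 6 ; low | 6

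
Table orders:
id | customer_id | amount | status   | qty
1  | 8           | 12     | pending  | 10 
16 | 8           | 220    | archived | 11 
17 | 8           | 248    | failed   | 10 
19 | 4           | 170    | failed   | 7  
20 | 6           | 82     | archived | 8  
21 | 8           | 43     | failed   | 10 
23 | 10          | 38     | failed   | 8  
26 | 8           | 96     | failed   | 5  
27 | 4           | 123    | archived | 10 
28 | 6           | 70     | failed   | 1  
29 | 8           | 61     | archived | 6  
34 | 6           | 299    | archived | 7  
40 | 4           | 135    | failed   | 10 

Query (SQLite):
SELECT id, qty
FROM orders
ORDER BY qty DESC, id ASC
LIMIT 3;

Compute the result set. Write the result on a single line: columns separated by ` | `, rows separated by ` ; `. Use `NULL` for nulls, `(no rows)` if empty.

16 | 11 ; 1 | 10 ; 17 | 10

Sort by qty desc, tiebreak id asc: (11, id=16), (10, id=1), (10, id=17), (10, id=21), (10, id=27), (10, id=40) …. Take first 3.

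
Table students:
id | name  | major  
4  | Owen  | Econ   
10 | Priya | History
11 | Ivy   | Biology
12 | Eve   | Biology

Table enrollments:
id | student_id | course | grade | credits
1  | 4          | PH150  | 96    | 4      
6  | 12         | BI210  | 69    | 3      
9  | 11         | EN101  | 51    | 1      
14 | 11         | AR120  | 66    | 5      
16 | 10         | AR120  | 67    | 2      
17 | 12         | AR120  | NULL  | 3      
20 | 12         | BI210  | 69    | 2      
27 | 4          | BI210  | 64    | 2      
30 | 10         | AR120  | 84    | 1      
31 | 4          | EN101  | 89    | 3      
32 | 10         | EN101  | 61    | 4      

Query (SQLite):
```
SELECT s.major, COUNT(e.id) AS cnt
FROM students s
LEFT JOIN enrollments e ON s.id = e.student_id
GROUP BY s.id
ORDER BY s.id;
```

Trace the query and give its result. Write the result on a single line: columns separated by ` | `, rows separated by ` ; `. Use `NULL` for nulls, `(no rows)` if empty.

LEFT JOIN keeps every students row; unmatched ones get NULL for enrollments columns.
Group by students.id and compute COUNT(e.id). COUNT(col) of an all-NULL group is 0.
  4: ids {1, 27, 31} → COUNT(e.id)=3
  10: ids {16, 30, 32} → COUNT(e.id)=3
  11: ids {9, 14} → COUNT(e.id)=2
  12: ids {6, 17, 20} → COUNT(e.id)=3

Econ | 3 ; History | 3 ; Biology | 2 ; Biology | 3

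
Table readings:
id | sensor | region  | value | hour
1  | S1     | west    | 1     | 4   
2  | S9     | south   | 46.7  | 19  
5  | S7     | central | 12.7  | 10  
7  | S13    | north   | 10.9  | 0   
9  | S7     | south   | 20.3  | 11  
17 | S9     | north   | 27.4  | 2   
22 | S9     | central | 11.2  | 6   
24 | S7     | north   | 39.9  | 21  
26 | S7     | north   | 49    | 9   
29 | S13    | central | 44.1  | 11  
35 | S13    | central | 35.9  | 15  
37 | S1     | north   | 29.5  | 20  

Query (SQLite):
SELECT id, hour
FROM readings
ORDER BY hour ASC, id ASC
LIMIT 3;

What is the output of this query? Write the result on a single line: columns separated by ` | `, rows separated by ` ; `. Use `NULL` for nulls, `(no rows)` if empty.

Sort by hour asc, tiebreak id asc: (0, id=7), (2, id=17), (4, id=1), (6, id=22), (9, id=26), (10, id=5) …. Take first 3.

7 | 0 ; 17 | 2 ; 1 | 4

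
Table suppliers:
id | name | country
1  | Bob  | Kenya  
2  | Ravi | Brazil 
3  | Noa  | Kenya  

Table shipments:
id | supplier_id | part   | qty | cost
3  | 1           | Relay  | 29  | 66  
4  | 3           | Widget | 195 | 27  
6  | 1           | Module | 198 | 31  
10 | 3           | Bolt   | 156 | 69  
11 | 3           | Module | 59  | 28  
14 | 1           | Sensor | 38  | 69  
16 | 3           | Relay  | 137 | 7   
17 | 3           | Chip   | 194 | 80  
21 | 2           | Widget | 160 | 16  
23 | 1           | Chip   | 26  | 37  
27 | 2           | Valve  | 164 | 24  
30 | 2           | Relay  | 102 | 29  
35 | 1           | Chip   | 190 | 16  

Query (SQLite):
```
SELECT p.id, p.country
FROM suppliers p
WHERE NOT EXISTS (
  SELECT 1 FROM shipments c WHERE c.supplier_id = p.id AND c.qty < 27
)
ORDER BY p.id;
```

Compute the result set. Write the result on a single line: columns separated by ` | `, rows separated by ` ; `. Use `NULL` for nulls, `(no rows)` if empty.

For each suppliers row, check whether any shipments with matching supplier_id has qty < 27.
Keep rows where that is false.

2 | Brazil ; 3 | Kenya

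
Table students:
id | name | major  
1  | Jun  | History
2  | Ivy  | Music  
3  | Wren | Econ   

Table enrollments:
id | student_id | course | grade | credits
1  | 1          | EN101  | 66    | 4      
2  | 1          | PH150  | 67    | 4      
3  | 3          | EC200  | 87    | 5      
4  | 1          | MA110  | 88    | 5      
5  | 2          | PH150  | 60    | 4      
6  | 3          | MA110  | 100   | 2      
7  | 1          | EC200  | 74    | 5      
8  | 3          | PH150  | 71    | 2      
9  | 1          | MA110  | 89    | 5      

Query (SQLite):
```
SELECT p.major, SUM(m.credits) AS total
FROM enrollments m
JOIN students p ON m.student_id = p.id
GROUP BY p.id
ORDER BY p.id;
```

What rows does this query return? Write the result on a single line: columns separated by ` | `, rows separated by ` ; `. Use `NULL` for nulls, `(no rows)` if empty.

History | 23 ; Music | 4 ; Econ | 9

Join each enrollments row to its students via student_id.
Group joined rows by students.id; compute SUM(m.credits) per group.
  1: ids {1, 2, 4, 7, 9} → SUM(m.credits)=23
  2: ids {5} → SUM(m.credits)=4
  3: ids {3, 6, 8} → SUM(m.credits)=9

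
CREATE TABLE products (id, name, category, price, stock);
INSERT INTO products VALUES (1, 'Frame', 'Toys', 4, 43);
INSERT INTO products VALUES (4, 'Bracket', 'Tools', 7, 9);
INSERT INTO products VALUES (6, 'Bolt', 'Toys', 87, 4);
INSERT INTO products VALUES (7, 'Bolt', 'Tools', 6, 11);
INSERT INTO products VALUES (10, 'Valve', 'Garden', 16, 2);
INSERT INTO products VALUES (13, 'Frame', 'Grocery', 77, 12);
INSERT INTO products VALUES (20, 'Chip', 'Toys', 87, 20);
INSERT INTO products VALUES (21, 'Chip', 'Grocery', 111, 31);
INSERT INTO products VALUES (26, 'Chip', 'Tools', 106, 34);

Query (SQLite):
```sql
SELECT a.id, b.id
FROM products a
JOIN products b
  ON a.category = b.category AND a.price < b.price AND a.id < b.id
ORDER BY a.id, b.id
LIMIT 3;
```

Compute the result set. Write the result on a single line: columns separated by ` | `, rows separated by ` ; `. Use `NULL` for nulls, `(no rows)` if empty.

1 | 6 ; 1 | 20 ; 4 | 26

Pairs (a,b) with same category, a.price < b.price, a.id < b.id.
category groups: Garden:{10} Grocery:{13,21} Tools:{4,7,26} Toys:{1,6,20}
Ordered by (a.id, b.id); first 3.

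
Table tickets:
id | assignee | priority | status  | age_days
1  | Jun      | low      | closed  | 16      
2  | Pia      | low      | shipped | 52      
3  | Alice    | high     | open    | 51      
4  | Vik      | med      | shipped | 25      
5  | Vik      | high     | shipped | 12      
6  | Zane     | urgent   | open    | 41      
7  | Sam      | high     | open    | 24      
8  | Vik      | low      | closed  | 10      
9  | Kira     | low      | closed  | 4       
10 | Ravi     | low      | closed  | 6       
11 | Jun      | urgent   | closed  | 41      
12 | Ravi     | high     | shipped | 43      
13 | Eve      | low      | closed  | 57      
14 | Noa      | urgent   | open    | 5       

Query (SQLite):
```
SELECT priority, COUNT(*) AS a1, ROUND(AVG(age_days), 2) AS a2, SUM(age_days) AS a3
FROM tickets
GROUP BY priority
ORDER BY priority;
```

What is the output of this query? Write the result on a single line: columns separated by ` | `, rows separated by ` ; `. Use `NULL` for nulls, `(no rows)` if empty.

high | 4 | 32.5 | 130 ; low | 6 | 24.17 | 145 ; med | 1 | 25 | 25 ; urgent | 3 | 29 | 87

Group tickets by priority.
Per group compute: COUNT(*), ROUND(AVG(age_days), 2), SUM(age_days).
  high: ids {3, 5, 7, 12} → COUNT(*)=4, ROUND(AVG(age_days), 2)=32.5, SUM(age_days)=130
  low: ids {1, 2, 8, 9, 10, 13} → COUNT(*)=6, ROUND(AVG(age_days), 2)=24.17, SUM(age_days)=145
  med: ids {4} → COUNT(*)=1, ROUND(AVG(age_days), 2)=25, SUM(age_days)=25
  urgent: ids {6, 11, 14} → COUNT(*)=3, ROUND(AVG(age_days), 2)=29, SUM(age_days)=87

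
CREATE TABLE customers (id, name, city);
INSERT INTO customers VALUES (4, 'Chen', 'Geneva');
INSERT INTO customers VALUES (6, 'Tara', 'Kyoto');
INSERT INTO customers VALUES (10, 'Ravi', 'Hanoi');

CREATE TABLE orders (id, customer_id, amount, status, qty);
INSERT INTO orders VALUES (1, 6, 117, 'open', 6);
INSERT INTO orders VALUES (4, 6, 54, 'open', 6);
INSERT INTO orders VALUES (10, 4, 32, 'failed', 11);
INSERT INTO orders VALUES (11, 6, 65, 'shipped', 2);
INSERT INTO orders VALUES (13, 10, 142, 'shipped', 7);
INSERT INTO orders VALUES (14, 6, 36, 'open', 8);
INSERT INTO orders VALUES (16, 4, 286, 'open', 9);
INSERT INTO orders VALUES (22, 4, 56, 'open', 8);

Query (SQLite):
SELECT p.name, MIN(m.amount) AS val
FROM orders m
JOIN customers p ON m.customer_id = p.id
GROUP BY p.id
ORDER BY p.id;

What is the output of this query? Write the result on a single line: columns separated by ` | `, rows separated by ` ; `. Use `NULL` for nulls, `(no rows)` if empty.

Join each orders row to its customers via customer_id.
Group joined rows by customers.id; compute MIN(m.amount) per group.
  4: ids {10, 16, 22} → MIN(m.amount)=32
  6: ids {1, 4, 11, 14} → MIN(m.amount)=36
  10: ids {13} → MIN(m.amount)=142

Chen | 32 ; Tara | 36 ; Ravi | 142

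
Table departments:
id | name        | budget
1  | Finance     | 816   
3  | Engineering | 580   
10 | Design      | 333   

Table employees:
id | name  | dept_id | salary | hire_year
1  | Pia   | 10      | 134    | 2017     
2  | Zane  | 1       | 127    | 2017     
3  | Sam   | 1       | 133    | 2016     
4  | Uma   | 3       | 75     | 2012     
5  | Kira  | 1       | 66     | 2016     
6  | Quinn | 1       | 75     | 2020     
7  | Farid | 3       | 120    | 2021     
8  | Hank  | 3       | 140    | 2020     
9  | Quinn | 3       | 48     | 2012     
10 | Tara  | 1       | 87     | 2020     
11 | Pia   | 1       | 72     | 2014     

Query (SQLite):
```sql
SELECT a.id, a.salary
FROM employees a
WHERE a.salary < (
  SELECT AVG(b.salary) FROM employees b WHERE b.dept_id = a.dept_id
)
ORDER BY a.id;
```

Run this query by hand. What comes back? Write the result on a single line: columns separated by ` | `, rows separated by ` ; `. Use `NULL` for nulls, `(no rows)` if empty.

4 | 75 ; 5 | 66 ; 6 | 75 ; 9 | 48 ; 10 | 87 ; 11 | 72

For each employees row a, compute AVG(salary) over rows sharing a.dept_id.
Keep row a if a.salary < that per-group AVG.
  dept_id=1: AVG(salary) = 93.333333
  dept_id=3: AVG(salary) = 95.75
  dept_id=10: AVG(salary) = 134.0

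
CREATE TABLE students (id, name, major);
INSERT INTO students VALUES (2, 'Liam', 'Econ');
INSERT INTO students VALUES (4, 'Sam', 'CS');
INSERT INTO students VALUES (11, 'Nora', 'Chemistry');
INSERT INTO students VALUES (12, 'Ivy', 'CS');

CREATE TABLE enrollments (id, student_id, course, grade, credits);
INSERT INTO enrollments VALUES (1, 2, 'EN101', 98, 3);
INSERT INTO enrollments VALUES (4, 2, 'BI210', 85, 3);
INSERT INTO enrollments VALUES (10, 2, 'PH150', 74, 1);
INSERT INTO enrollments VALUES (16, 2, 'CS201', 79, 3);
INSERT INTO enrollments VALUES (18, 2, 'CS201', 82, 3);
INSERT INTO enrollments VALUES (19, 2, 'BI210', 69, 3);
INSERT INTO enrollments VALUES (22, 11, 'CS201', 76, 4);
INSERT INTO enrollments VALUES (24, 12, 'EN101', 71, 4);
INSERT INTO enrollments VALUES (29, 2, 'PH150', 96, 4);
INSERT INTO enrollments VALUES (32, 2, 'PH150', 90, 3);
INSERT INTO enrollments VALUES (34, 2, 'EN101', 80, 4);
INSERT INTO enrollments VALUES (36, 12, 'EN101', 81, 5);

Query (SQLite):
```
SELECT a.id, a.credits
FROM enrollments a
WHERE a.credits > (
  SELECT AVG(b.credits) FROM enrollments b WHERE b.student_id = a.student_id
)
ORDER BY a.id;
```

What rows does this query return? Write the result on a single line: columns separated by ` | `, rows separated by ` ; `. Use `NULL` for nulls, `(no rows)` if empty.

For each enrollments row a, compute AVG(credits) over rows sharing a.student_id.
Keep row a if a.credits > that per-group AVG.
  student_id=2: AVG(credits) = 3.0
  student_id=11: AVG(credits) = 4.0
  student_id=12: AVG(credits) = 4.5

29 | 4 ; 34 | 4 ; 36 | 5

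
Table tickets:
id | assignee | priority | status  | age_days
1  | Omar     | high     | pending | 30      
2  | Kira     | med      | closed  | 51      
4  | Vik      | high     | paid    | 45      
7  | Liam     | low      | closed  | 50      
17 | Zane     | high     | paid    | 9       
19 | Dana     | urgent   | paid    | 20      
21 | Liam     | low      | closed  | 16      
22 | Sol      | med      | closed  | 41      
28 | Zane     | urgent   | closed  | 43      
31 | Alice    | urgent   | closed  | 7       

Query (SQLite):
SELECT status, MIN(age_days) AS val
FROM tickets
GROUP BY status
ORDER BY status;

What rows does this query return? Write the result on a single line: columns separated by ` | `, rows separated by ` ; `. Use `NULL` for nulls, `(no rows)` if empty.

closed | 7 ; paid | 9 ; pending | 30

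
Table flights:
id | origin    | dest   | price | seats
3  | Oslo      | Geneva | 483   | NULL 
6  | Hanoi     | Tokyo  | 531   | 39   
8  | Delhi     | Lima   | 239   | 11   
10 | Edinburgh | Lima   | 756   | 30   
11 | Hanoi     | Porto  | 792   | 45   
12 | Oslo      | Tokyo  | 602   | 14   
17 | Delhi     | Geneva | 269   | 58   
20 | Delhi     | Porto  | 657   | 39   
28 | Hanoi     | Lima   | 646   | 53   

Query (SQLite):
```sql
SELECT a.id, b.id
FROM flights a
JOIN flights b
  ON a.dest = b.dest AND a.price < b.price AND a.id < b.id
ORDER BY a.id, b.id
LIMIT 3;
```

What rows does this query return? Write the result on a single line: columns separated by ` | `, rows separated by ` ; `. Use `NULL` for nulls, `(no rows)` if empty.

Pairs (a,b) with same dest, a.price < b.price, a.id < b.id.
dest groups: Geneva:{3,17} Lima:{8,10,28} Porto:{11,20} Tokyo:{6,12}
Ordered by (a.id, b.id); first 3.

6 | 12 ; 8 | 10 ; 8 | 28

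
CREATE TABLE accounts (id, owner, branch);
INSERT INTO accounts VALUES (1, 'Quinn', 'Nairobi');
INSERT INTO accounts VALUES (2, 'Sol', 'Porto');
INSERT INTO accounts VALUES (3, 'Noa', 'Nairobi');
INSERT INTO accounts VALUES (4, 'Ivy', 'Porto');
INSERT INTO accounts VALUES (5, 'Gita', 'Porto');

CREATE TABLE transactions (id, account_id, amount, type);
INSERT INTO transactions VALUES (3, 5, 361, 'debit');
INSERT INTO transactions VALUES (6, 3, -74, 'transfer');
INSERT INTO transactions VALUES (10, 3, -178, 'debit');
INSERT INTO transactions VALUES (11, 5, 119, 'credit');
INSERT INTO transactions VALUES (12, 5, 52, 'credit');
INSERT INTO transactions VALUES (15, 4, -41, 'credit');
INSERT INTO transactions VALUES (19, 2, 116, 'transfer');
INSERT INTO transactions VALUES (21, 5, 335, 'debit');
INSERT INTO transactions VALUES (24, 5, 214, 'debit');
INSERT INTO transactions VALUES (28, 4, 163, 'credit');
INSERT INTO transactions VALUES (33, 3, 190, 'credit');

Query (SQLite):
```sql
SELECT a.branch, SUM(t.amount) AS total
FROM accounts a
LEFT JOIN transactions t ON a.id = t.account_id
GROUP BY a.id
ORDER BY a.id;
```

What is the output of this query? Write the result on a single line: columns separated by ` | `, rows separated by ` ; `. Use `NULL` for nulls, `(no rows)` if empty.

LEFT JOIN keeps every accounts row; unmatched ones get NULL for transactions columns.
Group by accounts.id and compute SUM(t.amount). SUM over an all-NULL group is NULL.
  1: ids {—} → SUM(t.amount)=NULL
  2: ids {19} → SUM(t.amount)=116
  3: ids {6, 10, 33} → SUM(t.amount)=-62
  4: ids {15, 28} → SUM(t.amount)=122
  5: ids {3, 11, 12, 21, 24} → SUM(t.amount)=1081

Nairobi | NULL ; Porto | 116 ; Nairobi | -62 ; Porto | 122 ; Porto | 1081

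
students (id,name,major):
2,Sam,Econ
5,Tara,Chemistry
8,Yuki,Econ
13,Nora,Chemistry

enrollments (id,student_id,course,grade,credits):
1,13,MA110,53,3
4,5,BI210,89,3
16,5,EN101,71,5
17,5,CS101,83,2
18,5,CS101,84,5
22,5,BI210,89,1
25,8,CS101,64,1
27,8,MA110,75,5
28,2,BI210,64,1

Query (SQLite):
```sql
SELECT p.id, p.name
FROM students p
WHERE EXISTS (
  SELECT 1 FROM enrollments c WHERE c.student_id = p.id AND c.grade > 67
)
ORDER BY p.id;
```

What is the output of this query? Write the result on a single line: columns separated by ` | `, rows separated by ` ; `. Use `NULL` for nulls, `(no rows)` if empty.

5 | Tara ; 8 | Yuki

For each students row, check whether any enrollments with matching student_id has grade > 67.
Keep rows where that is true.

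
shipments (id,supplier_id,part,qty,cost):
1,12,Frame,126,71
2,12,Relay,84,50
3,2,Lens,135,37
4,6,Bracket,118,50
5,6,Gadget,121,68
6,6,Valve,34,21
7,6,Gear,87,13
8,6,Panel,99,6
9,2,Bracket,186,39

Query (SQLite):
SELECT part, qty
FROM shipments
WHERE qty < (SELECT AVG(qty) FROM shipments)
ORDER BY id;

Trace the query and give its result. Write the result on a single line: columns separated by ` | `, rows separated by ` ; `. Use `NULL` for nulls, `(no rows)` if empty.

Scalar subquery: AVG(qty) over all shipments rows = 110.0.
Keep rows where qty < that value.

Relay | 84 ; Valve | 34 ; Gear | 87 ; Panel | 99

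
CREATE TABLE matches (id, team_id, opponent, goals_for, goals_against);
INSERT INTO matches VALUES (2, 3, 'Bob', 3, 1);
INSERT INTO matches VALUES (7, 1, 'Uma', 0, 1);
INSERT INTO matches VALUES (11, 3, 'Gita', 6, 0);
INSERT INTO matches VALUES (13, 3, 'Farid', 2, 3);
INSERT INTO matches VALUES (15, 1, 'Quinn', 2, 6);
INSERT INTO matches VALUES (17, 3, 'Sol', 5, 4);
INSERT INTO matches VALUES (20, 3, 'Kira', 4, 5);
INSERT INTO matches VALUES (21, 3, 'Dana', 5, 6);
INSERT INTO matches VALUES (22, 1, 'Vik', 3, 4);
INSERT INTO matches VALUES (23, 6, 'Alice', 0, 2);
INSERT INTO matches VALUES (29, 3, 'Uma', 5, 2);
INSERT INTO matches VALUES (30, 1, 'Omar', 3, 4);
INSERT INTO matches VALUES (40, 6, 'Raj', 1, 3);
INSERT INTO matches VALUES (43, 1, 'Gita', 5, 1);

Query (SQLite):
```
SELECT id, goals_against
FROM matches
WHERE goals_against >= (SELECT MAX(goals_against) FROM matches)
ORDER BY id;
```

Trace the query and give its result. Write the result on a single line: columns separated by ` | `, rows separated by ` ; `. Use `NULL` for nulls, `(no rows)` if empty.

15 | 6 ; 21 | 6

Scalar subquery: MAX(goals_against) over all matches rows = 6.
Keep rows where goals_against >= that value.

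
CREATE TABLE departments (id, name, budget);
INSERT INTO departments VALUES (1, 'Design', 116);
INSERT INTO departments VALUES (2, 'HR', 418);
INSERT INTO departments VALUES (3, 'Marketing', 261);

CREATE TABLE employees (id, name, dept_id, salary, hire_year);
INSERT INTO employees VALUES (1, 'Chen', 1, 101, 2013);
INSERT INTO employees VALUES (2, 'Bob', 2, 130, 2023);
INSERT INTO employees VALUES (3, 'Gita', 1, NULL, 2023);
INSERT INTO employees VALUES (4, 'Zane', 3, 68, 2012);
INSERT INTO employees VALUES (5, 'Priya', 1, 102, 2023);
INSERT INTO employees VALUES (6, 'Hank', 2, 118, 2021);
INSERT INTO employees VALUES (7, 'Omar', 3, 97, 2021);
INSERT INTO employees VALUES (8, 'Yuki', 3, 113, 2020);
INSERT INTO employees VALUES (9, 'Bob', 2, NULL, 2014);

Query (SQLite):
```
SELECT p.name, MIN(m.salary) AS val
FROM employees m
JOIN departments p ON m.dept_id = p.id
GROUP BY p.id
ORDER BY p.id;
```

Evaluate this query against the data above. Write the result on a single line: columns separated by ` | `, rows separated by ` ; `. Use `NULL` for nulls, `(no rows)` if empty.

Design | 101 ; HR | 118 ; Marketing | 68

Join each employees row to its departments via dept_id.
Group joined rows by departments.id; compute MIN(m.salary) per group.
  1: ids {1, 3, 5} → MIN(m.salary)=101
  2: ids {2, 6, 9} → MIN(m.salary)=118
  3: ids {4, 7, 8} → MIN(m.salary)=68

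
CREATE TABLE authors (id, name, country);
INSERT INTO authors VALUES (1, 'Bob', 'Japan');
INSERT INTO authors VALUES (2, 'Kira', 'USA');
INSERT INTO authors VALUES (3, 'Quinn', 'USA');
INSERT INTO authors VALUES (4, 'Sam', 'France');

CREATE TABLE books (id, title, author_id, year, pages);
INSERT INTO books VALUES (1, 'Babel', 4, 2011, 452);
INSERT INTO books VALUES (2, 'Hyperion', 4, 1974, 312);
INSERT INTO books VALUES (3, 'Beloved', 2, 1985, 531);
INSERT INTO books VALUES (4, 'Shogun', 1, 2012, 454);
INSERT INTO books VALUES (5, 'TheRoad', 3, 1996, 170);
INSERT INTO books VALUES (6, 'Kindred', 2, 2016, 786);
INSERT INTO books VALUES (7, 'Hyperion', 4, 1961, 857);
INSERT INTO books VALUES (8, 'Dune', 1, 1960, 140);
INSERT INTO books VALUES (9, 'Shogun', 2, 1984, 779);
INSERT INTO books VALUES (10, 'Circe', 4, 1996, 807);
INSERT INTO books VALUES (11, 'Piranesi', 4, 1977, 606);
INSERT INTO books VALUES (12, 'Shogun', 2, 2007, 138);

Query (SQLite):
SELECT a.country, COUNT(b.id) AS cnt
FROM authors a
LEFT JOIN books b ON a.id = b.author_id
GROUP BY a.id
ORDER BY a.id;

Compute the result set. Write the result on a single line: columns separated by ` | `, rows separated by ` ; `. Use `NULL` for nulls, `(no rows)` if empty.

LEFT JOIN keeps every authors row; unmatched ones get NULL for books columns.
Group by authors.id and compute COUNT(b.id). COUNT(col) of an all-NULL group is 0.
  1: ids {4, 8} → COUNT(b.id)=2
  2: ids {3, 6, 9, 12} → COUNT(b.id)=4
  3: ids {5} → COUNT(b.id)=1
  4: ids {1, 2, 7, 10, 11} → COUNT(b.id)=5

Japan | 2 ; USA | 4 ; USA | 1 ; France | 5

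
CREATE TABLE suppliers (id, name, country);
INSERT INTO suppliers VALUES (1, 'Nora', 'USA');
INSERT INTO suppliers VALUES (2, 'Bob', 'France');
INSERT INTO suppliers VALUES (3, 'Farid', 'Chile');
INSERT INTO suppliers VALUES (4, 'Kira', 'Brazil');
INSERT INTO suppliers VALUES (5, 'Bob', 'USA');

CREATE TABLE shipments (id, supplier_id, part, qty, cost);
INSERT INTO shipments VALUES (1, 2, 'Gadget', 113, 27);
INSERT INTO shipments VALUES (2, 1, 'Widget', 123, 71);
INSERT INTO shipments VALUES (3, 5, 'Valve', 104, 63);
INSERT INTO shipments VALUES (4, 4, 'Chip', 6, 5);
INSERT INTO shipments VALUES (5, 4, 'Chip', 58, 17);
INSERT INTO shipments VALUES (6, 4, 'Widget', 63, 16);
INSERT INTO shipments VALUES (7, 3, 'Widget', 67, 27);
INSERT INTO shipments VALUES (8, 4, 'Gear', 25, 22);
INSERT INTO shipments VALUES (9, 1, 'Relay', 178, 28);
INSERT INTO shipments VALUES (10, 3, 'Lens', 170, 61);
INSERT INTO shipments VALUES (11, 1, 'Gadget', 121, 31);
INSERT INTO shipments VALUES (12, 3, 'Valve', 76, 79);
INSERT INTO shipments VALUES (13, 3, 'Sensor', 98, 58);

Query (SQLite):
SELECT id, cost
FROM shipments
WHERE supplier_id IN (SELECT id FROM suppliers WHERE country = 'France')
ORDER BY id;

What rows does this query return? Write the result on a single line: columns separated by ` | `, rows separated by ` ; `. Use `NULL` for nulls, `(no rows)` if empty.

Inner query: suppliers.id where country = 'France'.
Outer: keep shipments rows whose supplier_id is in that set.
Inner query → {2}

1 | 27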